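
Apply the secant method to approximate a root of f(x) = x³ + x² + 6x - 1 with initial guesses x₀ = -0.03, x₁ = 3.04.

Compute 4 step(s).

f(x) = x³ + x² + 6x - 1
x₀ = -0.03, x₁ = 3.04

Secant formula: x_{n+1} = x_n - f(x_n)(x_n - x_{n-1})/(f(x_n) - f(x_{n-1}))

Iteration 1:
  f(-0.030000) = -1.179127
  f(3.040000) = 54.576064
  x_2 = 3.040000 - 54.576064×(3.040000 - (-0.030000))/(54.576064 - (-1.179127))
       = 0.034925
Iteration 2:
  f(3.040000) = 54.576064
  f(0.034925) = -0.789186
  x_3 = 0.034925 - (-0.789186)×(0.034925 - 3.040000)/(-0.789186 - 54.576064)
       = 0.077760
Iteration 3:
  f(0.034925) = -0.789186
  f(0.077760) = -0.526922
  x_4 = 0.077760 - (-0.526922)×(0.077760 - 0.034925)/(-0.526922 - (-0.789186))
       = 0.163821
Iteration 4:
  f(0.077760) = -0.526922
  f(0.163821) = 0.014160
  x_5 = 0.163821 - 0.014160×(0.163821 - 0.077760)/(0.014160 - (-0.526922))
       = 0.161569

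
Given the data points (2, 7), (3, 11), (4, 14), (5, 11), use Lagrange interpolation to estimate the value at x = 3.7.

Lagrange interpolation formula:
P(x) = Σ yᵢ × Lᵢ(x)
where Lᵢ(x) = Π_{j≠i} (x - xⱼ)/(xᵢ - xⱼ)

L_0(3.7) = (3.7 - 3)/(2 - 3) × (3.7 - 4)/(2 - 4) × (3.7 - 5)/(2 - 5) = -0.045500
L_1(3.7) = (3.7 - 2)/(3 - 2) × (3.7 - 4)/(3 - 4) × (3.7 - 5)/(3 - 5) = 0.331500
L_2(3.7) = (3.7 - 2)/(4 - 2) × (3.7 - 3)/(4 - 3) × (3.7 - 5)/(4 - 5) = 0.773500
L_3(3.7) = (3.7 - 2)/(5 - 2) × (3.7 - 3)/(5 - 3) × (3.7 - 4)/(5 - 4) = -0.059500

P(3.7) = 7×L_0(3.7) + 11×L_1(3.7) + 14×L_2(3.7) + 11×L_3(3.7)
P(3.7) = 13.502500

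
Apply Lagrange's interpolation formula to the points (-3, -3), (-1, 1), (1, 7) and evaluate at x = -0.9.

Lagrange interpolation formula:
P(x) = Σ yᵢ × Lᵢ(x)
where Lᵢ(x) = Π_{j≠i} (x - xⱼ)/(xᵢ - xⱼ)

L_0(-0.9) = (-0.9 - (-1))/(-3 - (-1)) × (-0.9 - 1)/(-3 - 1) = -0.023750
L_1(-0.9) = (-0.9 - (-3))/(-1 - (-3)) × (-0.9 - 1)/(-1 - 1) = 0.997500
L_2(-0.9) = (-0.9 - (-3))/(1 - (-3)) × (-0.9 - (-1))/(1 - (-1)) = 0.026250

P(-0.9) = (-3)×L_0(-0.9) + 1×L_1(-0.9) + 7×L_2(-0.9)
P(-0.9) = 1.252500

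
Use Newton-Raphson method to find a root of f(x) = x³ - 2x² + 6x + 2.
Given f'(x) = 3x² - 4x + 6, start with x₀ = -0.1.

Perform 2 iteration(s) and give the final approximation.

f(x) = x³ - 2x² + 6x + 2
f'(x) = 3x² - 4x + 6
x₀ = -0.1

Newton-Raphson formula: x_{n+1} = x_n - f(x_n)/f'(x_n)

Iteration 1:
  f(-0.100000) = 1.379000
  f'(-0.100000) = 6.430000
  x_1 = -0.100000 - 1.379000/6.430000 = -0.314463
Iteration 2:
  f(-0.314463) = -0.115652
  f'(-0.314463) = 7.554516
  x_2 = -0.314463 - (-0.115652)/7.554516 = -0.299155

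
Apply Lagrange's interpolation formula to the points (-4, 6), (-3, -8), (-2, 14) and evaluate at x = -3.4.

Lagrange interpolation formula:
P(x) = Σ yᵢ × Lᵢ(x)
where Lᵢ(x) = Π_{j≠i} (x - xⱼ)/(xᵢ - xⱼ)

L_0(-3.4) = (-3.4 - (-3))/(-4 - (-3)) × (-3.4 - (-2))/(-4 - (-2)) = 0.280000
L_1(-3.4) = (-3.4 - (-4))/(-3 - (-4)) × (-3.4 - (-2))/(-3 - (-2)) = 0.840000
L_2(-3.4) = (-3.4 - (-4))/(-2 - (-4)) × (-3.4 - (-3))/(-2 - (-3)) = -0.120000

P(-3.4) = 6×L_0(-3.4) + (-8)×L_1(-3.4) + 14×L_2(-3.4)
P(-3.4) = -6.720000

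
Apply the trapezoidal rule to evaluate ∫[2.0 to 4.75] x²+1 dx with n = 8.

f(x) = x²+1
a = 2.0, b = 4.75, n = 8
h = (b - a)/n = 0.343750

Trapezoidal rule: (h/2)[f(x₀) + 2f(x₁) + 2f(x₂) + ... + f(xₙ)]

x_0 = 2.0000, f(x_0) = 5.000000, coefficient = 1
x_1 = 2.3438, f(x_1) = 6.493164, coefficient = 2
x_2 = 2.6875, f(x_2) = 8.222656, coefficient = 2
x_3 = 3.0312, f(x_3) = 10.188477, coefficient = 2
x_4 = 3.3750, f(x_4) = 12.390625, coefficient = 2
x_5 = 3.7188, f(x_5) = 14.829102, coefficient = 2
x_6 = 4.0625, f(x_6) = 17.503906, coefficient = 2
x_7 = 4.4062, f(x_7) = 20.415039, coefficient = 2
x_8 = 4.7500, f(x_8) = 23.562500, coefficient = 1

I ≈ (0.343750/2) × 208.648438 = 35.861450
Exact value: 35.807292
Error: 0.054159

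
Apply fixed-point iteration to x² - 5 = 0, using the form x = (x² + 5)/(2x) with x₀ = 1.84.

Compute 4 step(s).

Equation: x² - 5 = 0
Fixed-point form: x = (x² + 5)/(2x)
x₀ = 1.84

x_1 = g(1.840000) = 2.278696
x_2 = g(2.278696) = 2.236467
x_3 = g(2.236467) = 2.236068
x_4 = g(2.236068) = 2.236068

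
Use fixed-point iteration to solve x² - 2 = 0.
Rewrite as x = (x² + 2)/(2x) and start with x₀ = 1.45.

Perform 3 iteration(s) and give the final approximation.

Equation: x² - 2 = 0
Fixed-point form: x = (x² + 2)/(2x)
x₀ = 1.45

x_1 = g(1.450000) = 1.414655
x_2 = g(1.414655) = 1.414214
x_3 = g(1.414214) = 1.414214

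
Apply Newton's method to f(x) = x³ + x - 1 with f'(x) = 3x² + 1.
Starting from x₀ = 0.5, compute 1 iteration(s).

f(x) = x³ + x - 1
f'(x) = 3x² + 1
x₀ = 0.5

Newton-Raphson formula: x_{n+1} = x_n - f(x_n)/f'(x_n)

Iteration 1:
  f(0.500000) = -0.375000
  f'(0.500000) = 1.750000
  x_1 = 0.500000 - (-0.375000)/1.750000 = 0.714286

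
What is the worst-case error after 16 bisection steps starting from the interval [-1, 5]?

Bisection error bound: |error| ≤ (b-a)/2^n
|error| ≤ (5 - (-1))/2^16 = 6/2^16
|error| ≤ 0.0000915527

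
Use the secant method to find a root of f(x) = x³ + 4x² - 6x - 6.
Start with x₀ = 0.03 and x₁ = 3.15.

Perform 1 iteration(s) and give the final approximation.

f(x) = x³ + 4x² - 6x - 6
x₀ = 0.03, x₁ = 3.15

Secant formula: x_{n+1} = x_n - f(x_n)(x_n - x_{n-1})/(f(x_n) - f(x_{n-1}))

Iteration 1:
  f(0.030000) = -6.176373
  f(3.150000) = 46.045875
  x_2 = 3.150000 - 46.045875×(3.150000 - 0.030000)/(46.045875 - (-6.176373))
       = 0.399005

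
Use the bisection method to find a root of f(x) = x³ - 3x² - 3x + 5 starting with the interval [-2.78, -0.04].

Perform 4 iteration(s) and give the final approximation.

f(x) = x³ - 3x² - 3x + 5
Initial interval: [-2.78, -0.04]

Iteration 1:
  c_1 = (-2.780000 + (-0.040000))/2 = -1.410000
  f(c_1) = f(-1.410000) = 0.462479
  f(a) × f(c) < 0, new interval: [-2.780000, -1.410000]
Iteration 2:
  c_2 = (-2.780000 + (-1.410000))/2 = -2.095000
  f(c_2) = f(-2.095000) = -11.077082
  f(a) × f(c) ≥ 0, new interval: [-2.095000, -1.410000]
Iteration 3:
  c_3 = (-2.095000 + (-1.410000))/2 = -1.752500
  f(c_3) = f(-1.752500) = -4.338645
  f(a) × f(c) ≥ 0, new interval: [-1.752500, -1.410000]
Iteration 4:
  c_4 = (-1.752500 + (-1.410000))/2 = -1.581250
  f(c_4) = f(-1.581250) = -1.710986
  f(a) × f(c) ≥ 0, new interval: [-1.581250, -1.410000]

After 4 iteration(s), the approximation is c_4 = -1.581250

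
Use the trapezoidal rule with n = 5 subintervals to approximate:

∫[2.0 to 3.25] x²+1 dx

f(x) = x²+1
a = 2.0, b = 3.25, n = 5
h = (b - a)/n = 0.250000

Trapezoidal rule: (h/2)[f(x₀) + 2f(x₁) + 2f(x₂) + ... + f(xₙ)]

x_0 = 2.0000, f(x_0) = 5.000000, coefficient = 1
x_1 = 2.2500, f(x_1) = 6.062500, coefficient = 2
x_2 = 2.5000, f(x_2) = 7.250000, coefficient = 2
x_3 = 2.7500, f(x_3) = 8.562500, coefficient = 2
x_4 = 3.0000, f(x_4) = 10.000000, coefficient = 2
x_5 = 3.2500, f(x_5) = 11.562500, coefficient = 1

I ≈ (0.250000/2) × 80.312500 = 10.039062
Exact value: 10.026042
Error: 0.013021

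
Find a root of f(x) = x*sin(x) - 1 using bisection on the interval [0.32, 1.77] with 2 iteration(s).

f(x) = x*sin(x) - 1
Initial interval: [0.32, 1.77]

Iteration 1:
  c_1 = (0.320000 + 1.770000)/2 = 1.045000
  f(c_1) = f(1.045000) = -0.096154
  f(a) × f(c) ≥ 0, new interval: [1.045000, 1.770000]
Iteration 2:
  c_2 = (1.045000 + 1.770000)/2 = 1.407500
  f(c_2) = f(1.407500) = 0.388776
  f(a) × f(c) < 0, new interval: [1.045000, 1.407500]

After 2 iteration(s), the approximation is c_2 = 1.407500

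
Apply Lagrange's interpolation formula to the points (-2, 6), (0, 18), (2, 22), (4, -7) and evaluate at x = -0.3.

Lagrange interpolation formula:
P(x) = Σ yᵢ × Lᵢ(x)
where Lᵢ(x) = Π_{j≠i} (x - xⱼ)/(xᵢ - xⱼ)

L_0(-0.3) = (-0.3 - 0)/(-2 - 0) × (-0.3 - 2)/(-2 - 2) × (-0.3 - 4)/(-2 - 4) = 0.061812
L_1(-0.3) = (-0.3 - (-2))/(0 - (-2)) × (-0.3 - 2)/(0 - 2) × (-0.3 - 4)/(0 - 4) = 1.050812
L_2(-0.3) = (-0.3 - (-2))/(2 - (-2)) × (-0.3 - 0)/(2 - 0) × (-0.3 - 4)/(2 - 4) = -0.137063
L_3(-0.3) = (-0.3 - (-2))/(4 - (-2)) × (-0.3 - 0)/(4 - 0) × (-0.3 - 2)/(4 - 2) = 0.024437

P(-0.3) = 6×L_0(-0.3) + 18×L_1(-0.3) + 22×L_2(-0.3) + (-7)×L_3(-0.3)
P(-0.3) = 16.099062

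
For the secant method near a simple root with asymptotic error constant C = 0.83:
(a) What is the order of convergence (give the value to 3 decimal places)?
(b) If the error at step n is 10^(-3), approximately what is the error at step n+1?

(a) Secant method has superlinear convergence with order φ = (1+√5)/2 ≈ 1.618.
    This means |e_{n+1}| ≈ C|e_n|^1.618.

(b) With |e_n| = 10^(-3) and C = 0.83:
    |e_{n+1}| ≈ 0.83 × (10^(-3))^1.618 = 0.83 × 10^(-4.85)

(a) ≈ 1.618 (golden ratio); (b) |e_{n+1}| ≈ 1.161e-05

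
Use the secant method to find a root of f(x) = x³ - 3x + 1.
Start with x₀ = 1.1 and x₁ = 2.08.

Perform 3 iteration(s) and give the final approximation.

f(x) = x³ - 3x + 1
x₀ = 1.1, x₁ = 2.08

Secant formula: x_{n+1} = x_n - f(x_n)(x_n - x_{n-1})/(f(x_n) - f(x_{n-1}))

Iteration 1:
  f(1.100000) = -0.969000
  f(2.080000) = 3.758912
  x_2 = 2.080000 - 3.758912×(2.080000 - 1.100000)/(3.758912 - (-0.969000))
       = 1.300854
Iteration 2:
  f(2.080000) = 3.758912
  f(1.300854) = -0.701229
  x_3 = 1.300854 - (-0.701229)×(1.300854 - 2.080000)/(-0.701229 - 3.758912)
       = 1.423352
Iteration 3:
  f(1.300854) = -0.701229
  f(1.423352) = -0.386442
  x_4 = 1.423352 - (-0.386442)×(1.423352 - 1.300854)/(-0.386442 - (-0.701229))
       = 1.573735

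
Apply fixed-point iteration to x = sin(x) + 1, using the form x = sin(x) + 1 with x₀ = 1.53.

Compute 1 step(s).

Equation: x = sin(x) + 1
Fixed-point form: x = sin(x) + 1
x₀ = 1.53

x_1 = g(1.530000) = 1.999168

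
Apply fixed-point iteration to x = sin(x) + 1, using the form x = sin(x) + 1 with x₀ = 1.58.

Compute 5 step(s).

Equation: x = sin(x) + 1
Fixed-point form: x = sin(x) + 1
x₀ = 1.58

x_1 = g(1.580000) = 1.999958
x_2 = g(1.999958) = 1.909315
x_3 = g(1.909315) = 1.943248
x_4 = g(1.943248) = 1.931438
x_5 = g(1.931438) = 1.935671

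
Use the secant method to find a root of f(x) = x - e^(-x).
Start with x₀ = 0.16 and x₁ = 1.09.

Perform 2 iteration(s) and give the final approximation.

f(x) = x - e^(-x)
x₀ = 0.16, x₁ = 1.09

Secant formula: x_{n+1} = x_n - f(x_n)(x_n - x_{n-1})/(f(x_n) - f(x_{n-1}))

Iteration 1:
  f(0.160000) = -0.692144
  f(1.090000) = 0.753784
  x_2 = 1.090000 - 0.753784×(1.090000 - 0.160000)/(0.753784 - (-0.692144))
       = 0.605177
Iteration 2:
  f(1.090000) = 0.753784
  f(0.605177) = 0.059199
  x_3 = 0.605177 - 0.059199×(0.605177 - 1.090000)/(0.059199 - 0.753784)
       = 0.563856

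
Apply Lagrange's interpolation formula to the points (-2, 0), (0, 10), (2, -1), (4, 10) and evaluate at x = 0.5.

Lagrange interpolation formula:
P(x) = Σ yᵢ × Lᵢ(x)
where Lᵢ(x) = Π_{j≠i} (x - xⱼ)/(xᵢ - xⱼ)

L_0(0.5) = (0.5 - 0)/(-2 - 0) × (0.5 - 2)/(-2 - 2) × (0.5 - 4)/(-2 - 4) = -0.054688
L_1(0.5) = (0.5 - (-2))/(0 - (-2)) × (0.5 - 2)/(0 - 2) × (0.5 - 4)/(0 - 4) = 0.820312
L_2(0.5) = (0.5 - (-2))/(2 - (-2)) × (0.5 - 0)/(2 - 0) × (0.5 - 4)/(2 - 4) = 0.273438
L_3(0.5) = (0.5 - (-2))/(4 - (-2)) × (0.5 - 0)/(4 - 0) × (0.5 - 2)/(4 - 2) = -0.039062

P(0.5) = 0×L_0(0.5) + 10×L_1(0.5) + (-1)×L_2(0.5) + 10×L_3(0.5)
P(0.5) = 7.539062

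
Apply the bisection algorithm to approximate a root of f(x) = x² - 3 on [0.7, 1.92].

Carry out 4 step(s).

f(x) = x² - 3
Initial interval: [0.7, 1.92]

Iteration 1:
  c_1 = (0.700000 + 1.920000)/2 = 1.310000
  f(c_1) = f(1.310000) = -1.283900
  f(a) × f(c) ≥ 0, new interval: [1.310000, 1.920000]
Iteration 2:
  c_2 = (1.310000 + 1.920000)/2 = 1.615000
  f(c_2) = f(1.615000) = -0.391775
  f(a) × f(c) ≥ 0, new interval: [1.615000, 1.920000]
Iteration 3:
  c_3 = (1.615000 + 1.920000)/2 = 1.767500
  f(c_3) = f(1.767500) = 0.124056
  f(a) × f(c) < 0, new interval: [1.615000, 1.767500]
Iteration 4:
  c_4 = (1.615000 + 1.767500)/2 = 1.691250
  f(c_4) = f(1.691250) = -0.139673
  f(a) × f(c) ≥ 0, new interval: [1.691250, 1.767500]

After 4 iteration(s), the approximation is c_4 = 1.691250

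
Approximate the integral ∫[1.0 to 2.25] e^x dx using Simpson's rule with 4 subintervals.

f(x) = e^x
a = 1.0, b = 2.25, n = 4
h = (b - a)/n = 0.312500

Simpson's rule: (h/3)[f(x₀) + 4f(x₁) + 2f(x₂) + ... + f(xₙ)]

x_0 = 1.0000, f(x_0) = 2.718282, coefficient = 1
x_1 = 1.3125, f(x_1) = 3.715451, coefficient = 4
x_2 = 1.6250, f(x_2) = 5.078419, coefficient = 2
x_3 = 1.9375, f(x_3) = 6.941376, coefficient = 4
x_4 = 2.2500, f(x_4) = 9.487736, coefficient = 1

I ≈ (0.312500/3) × 64.990162 = 6.769809
Exact value: 6.769454
Error: 0.000355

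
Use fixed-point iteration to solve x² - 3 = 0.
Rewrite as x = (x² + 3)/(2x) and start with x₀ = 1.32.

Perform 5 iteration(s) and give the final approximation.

Equation: x² - 3 = 0
Fixed-point form: x = (x² + 3)/(2x)
x₀ = 1.32

x_1 = g(1.320000) = 1.796364
x_2 = g(1.796364) = 1.733202
x_3 = g(1.733202) = 1.732051
x_4 = g(1.732051) = 1.732051
x_5 = g(1.732051) = 1.732051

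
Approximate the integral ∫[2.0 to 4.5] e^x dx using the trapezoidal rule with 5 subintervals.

f(x) = e^x
a = 2.0, b = 4.5, n = 5
h = (b - a)/n = 0.500000

Trapezoidal rule: (h/2)[f(x₀) + 2f(x₁) + 2f(x₂) + ... + f(xₙ)]

x_0 = 2.0000, f(x_0) = 7.389056, coefficient = 1
x_1 = 2.5000, f(x_1) = 12.182494, coefficient = 2
x_2 = 3.0000, f(x_2) = 20.085537, coefficient = 2
x_3 = 3.5000, f(x_3) = 33.115452, coefficient = 2
x_4 = 4.0000, f(x_4) = 54.598150, coefficient = 2
x_5 = 4.5000, f(x_5) = 90.017131, coefficient = 1

I ≈ (0.500000/2) × 337.369453 = 84.342363
Exact value: 82.628075
Error: 1.714288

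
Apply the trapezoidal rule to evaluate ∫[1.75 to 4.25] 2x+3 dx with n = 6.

f(x) = 2x+3
a = 1.75, b = 4.25, n = 6
h = (b - a)/n = 0.416667

Trapezoidal rule: (h/2)[f(x₀) + 2f(x₁) + 2f(x₂) + ... + f(xₙ)]

x_0 = 1.7500, f(x_0) = 6.500000, coefficient = 1
x_1 = 2.1667, f(x_1) = 7.333333, coefficient = 2
x_2 = 2.5833, f(x_2) = 8.166667, coefficient = 2
x_3 = 3.0000, f(x_3) = 9.000000, coefficient = 2
x_4 = 3.4167, f(x_4) = 9.833333, coefficient = 2
x_5 = 3.8333, f(x_5) = 10.666667, coefficient = 2
x_6 = 4.2500, f(x_6) = 11.500000, coefficient = 1

I ≈ (0.416667/2) × 108.000000 = 22.500000
Exact value: 22.500000
Error: 0.000000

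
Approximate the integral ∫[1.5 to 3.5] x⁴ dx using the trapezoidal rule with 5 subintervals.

f(x) = x⁴
a = 1.5, b = 3.5, n = 5
h = (b - a)/n = 0.400000

Trapezoidal rule: (h/2)[f(x₀) + 2f(x₁) + 2f(x₂) + ... + f(xₙ)]

x_0 = 1.5000, f(x_0) = 5.062500, coefficient = 1
x_1 = 1.9000, f(x_1) = 13.032100, coefficient = 2
x_2 = 2.3000, f(x_2) = 27.984100, coefficient = 2
x_3 = 2.7000, f(x_3) = 53.144100, coefficient = 2
x_4 = 3.1000, f(x_4) = 92.352100, coefficient = 2
x_5 = 3.5000, f(x_5) = 150.062500, coefficient = 1

I ≈ (0.400000/2) × 528.149800 = 105.629960
Exact value: 103.525000
Error: 2.104960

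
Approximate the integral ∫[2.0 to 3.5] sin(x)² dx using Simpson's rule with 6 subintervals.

f(x) = sin(x)²
a = 2.0, b = 3.5, n = 6
h = (b - a)/n = 0.250000

Simpson's rule: (h/3)[f(x₀) + 4f(x₁) + 2f(x₂) + ... + f(xₙ)]

x_0 = 2.0000, f(x_0) = 0.826822, coefficient = 1
x_1 = 2.2500, f(x_1) = 0.605398, coefficient = 4
x_2 = 2.5000, f(x_2) = 0.358169, coefficient = 2
x_3 = 2.7500, f(x_3) = 0.145665, coefficient = 4
x_4 = 3.0000, f(x_4) = 0.019915, coefficient = 2
x_5 = 3.2500, f(x_5) = 0.011706, coefficient = 4
x_6 = 3.5000, f(x_6) = 0.123049, coefficient = 1

I ≈ (0.250000/3) × 4.757115 = 0.396426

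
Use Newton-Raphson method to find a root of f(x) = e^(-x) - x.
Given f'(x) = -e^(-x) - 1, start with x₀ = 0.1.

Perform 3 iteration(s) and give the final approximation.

f(x) = e^(-x) - x
f'(x) = -e^(-x) - 1
x₀ = 0.1

Newton-Raphson formula: x_{n+1} = x_n - f(x_n)/f'(x_n)

Iteration 1:
  f(0.100000) = 0.804837
  f'(0.100000) = -1.904837
  x_1 = 0.100000 - 0.804837/(-1.904837) = 0.522523
Iteration 2:
  f(0.522523) = 0.070500
  f'(0.522523) = -1.593023
  x_2 = 0.522523 - 0.070500/(-1.593023) = 0.566778
Iteration 3:
  f(0.566778) = 0.000572
  f'(0.566778) = -1.567350
  x_3 = 0.566778 - 0.000572/(-1.567350) = 0.567143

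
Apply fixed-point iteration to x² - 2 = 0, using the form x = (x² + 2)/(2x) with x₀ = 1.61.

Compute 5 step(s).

Equation: x² - 2 = 0
Fixed-point form: x = (x² + 2)/(2x)
x₀ = 1.61

x_1 = g(1.610000) = 1.426118
x_2 = g(1.426118) = 1.414263
x_3 = g(1.414263) = 1.414214
x_4 = g(1.414214) = 1.414214
x_5 = g(1.414214) = 1.414214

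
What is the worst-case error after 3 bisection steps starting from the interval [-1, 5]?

Bisection error bound: |error| ≤ (b-a)/2^n
|error| ≤ (5 - (-1))/2^3 = 6/2^3
|error| ≤ 0.7500000000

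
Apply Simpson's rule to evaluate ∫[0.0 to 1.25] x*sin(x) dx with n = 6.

f(x) = x*sin(x)
a = 0.0, b = 1.25, n = 6
h = (b - a)/n = 0.208333

Simpson's rule: (h/3)[f(x₀) + 4f(x₁) + 2f(x₂) + ... + f(xₙ)]

x_0 = 0.0000, f(x_0) = 0.000000, coefficient = 1
x_1 = 0.2083, f(x_1) = 0.043089, coefficient = 4
x_2 = 0.4167, f(x_2) = 0.168631, coefficient = 2
x_3 = 0.6250, f(x_3) = 0.365686, coefficient = 4
x_4 = 0.8333, f(x_4) = 0.616814, coefficient = 2
x_5 = 1.0417, f(x_5) = 0.899215, coefficient = 4
x_6 = 1.2500, f(x_6) = 1.186231, coefficient = 1

I ≈ (0.208333/3) × 7.989084 = 0.554797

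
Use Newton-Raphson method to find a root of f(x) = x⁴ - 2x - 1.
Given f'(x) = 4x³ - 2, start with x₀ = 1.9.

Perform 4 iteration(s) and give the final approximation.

f(x) = x⁴ - 2x - 1
f'(x) = 4x³ - 2
x₀ = 1.9

Newton-Raphson formula: x_{n+1} = x_n - f(x_n)/f'(x_n)

Iteration 1:
  f(1.900000) = 8.232100
  f'(1.900000) = 25.436000
  x_1 = 1.900000 - 8.232100/25.436000 = 1.576360
Iteration 2:
  f(1.576360) = 2.022066
  f'(1.576360) = 13.668465
  x_2 = 1.576360 - 2.022066/13.668465 = 1.428424
Iteration 3:
  f(1.428424) = 0.306361
  f'(1.428424) = 9.658190
  x_3 = 1.428424 - 0.306361/9.658190 = 1.396703
Iteration 4:
  f(1.396703) = 0.012137
  f'(1.396703) = 8.898645
  x_4 = 1.396703 - 0.012137/8.898645 = 1.395339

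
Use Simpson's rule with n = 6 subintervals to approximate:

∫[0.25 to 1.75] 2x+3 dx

f(x) = 2x+3
a = 0.25, b = 1.75, n = 6
h = (b - a)/n = 0.250000

Simpson's rule: (h/3)[f(x₀) + 4f(x₁) + 2f(x₂) + ... + f(xₙ)]

x_0 = 0.2500, f(x_0) = 3.500000, coefficient = 1
x_1 = 0.5000, f(x_1) = 4.000000, coefficient = 4
x_2 = 0.7500, f(x_2) = 4.500000, coefficient = 2
x_3 = 1.0000, f(x_3) = 5.000000, coefficient = 4
x_4 = 1.2500, f(x_4) = 5.500000, coefficient = 2
x_5 = 1.5000, f(x_5) = 6.000000, coefficient = 4
x_6 = 1.7500, f(x_6) = 6.500000, coefficient = 1

I ≈ (0.250000/3) × 90.000000 = 7.500000
Exact value: 7.500000
Error: 0.000000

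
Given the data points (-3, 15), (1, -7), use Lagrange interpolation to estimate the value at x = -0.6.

Lagrange interpolation formula:
P(x) = Σ yᵢ × Lᵢ(x)
where Lᵢ(x) = Π_{j≠i} (x - xⱼ)/(xᵢ - xⱼ)

L_0(-0.6) = (-0.6 - 1)/(-3 - 1) = 0.400000
L_1(-0.6) = (-0.6 - (-3))/(1 - (-3)) = 0.600000

P(-0.6) = 15×L_0(-0.6) + (-7)×L_1(-0.6)
P(-0.6) = 1.800000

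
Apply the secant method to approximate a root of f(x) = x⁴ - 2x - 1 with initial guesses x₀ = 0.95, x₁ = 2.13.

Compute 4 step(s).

f(x) = x⁴ - 2x - 1
x₀ = 0.95, x₁ = 2.13

Secant formula: x_{n+1} = x_n - f(x_n)(x_n - x_{n-1})/(f(x_n) - f(x_{n-1}))

Iteration 1:
  f(0.950000) = -2.085494
  f(2.130000) = 15.323462
  x_2 = 2.130000 - 15.323462×(2.130000 - 0.950000)/(15.323462 - (-2.085494))
       = 1.091357
Iteration 2:
  f(2.130000) = 15.323462
  f(1.091357) = -1.764089
  x_3 = 1.091357 - (-1.764089)×(1.091357 - 2.130000)/(-1.764089 - 15.323462)
       = 1.198585
Iteration 3:
  f(1.091357) = -1.764089
  f(1.198585) = -1.333333
  x_4 = 1.198585 - (-1.333333)×(1.198585 - 1.091357)/(-1.333333 - (-1.764089))
       = 1.530491
Iteration 4:
  f(1.198585) = -1.333333
  f(1.530491) = 1.425865
  x_5 = 1.530491 - 1.425865×(1.530491 - 1.198585)/(1.425865 - (-1.333333))
       = 1.358972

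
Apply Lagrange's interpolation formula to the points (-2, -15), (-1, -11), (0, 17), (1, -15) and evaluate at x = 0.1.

Lagrange interpolation formula:
P(x) = Σ yᵢ × Lᵢ(x)
where Lᵢ(x) = Π_{j≠i} (x - xⱼ)/(xᵢ - xⱼ)

L_0(0.1) = (0.1 - (-1))/(-2 - (-1)) × (0.1 - 0)/(-2 - 0) × (0.1 - 1)/(-2 - 1) = 0.016500
L_1(0.1) = (0.1 - (-2))/(-1 - (-2)) × (0.1 - 0)/(-1 - 0) × (0.1 - 1)/(-1 - 1) = -0.094500
L_2(0.1) = (0.1 - (-2))/(0 - (-2)) × (0.1 - (-1))/(0 - (-1)) × (0.1 - 1)/(0 - 1) = 1.039500
L_3(0.1) = (0.1 - (-2))/(1 - (-2)) × (0.1 - (-1))/(1 - (-1)) × (0.1 - 0)/(1 - 0) = 0.038500

P(0.1) = (-15)×L_0(0.1) + (-11)×L_1(0.1) + 17×L_2(0.1) + (-15)×L_3(0.1)
P(0.1) = 17.886000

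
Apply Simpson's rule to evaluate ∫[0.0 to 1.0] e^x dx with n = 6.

f(x) = e^x
a = 0.0, b = 1.0, n = 6
h = (b - a)/n = 0.166667

Simpson's rule: (h/3)[f(x₀) + 4f(x₁) + 2f(x₂) + ... + f(xₙ)]

x_0 = 0.0000, f(x_0) = 1.000000, coefficient = 1
x_1 = 0.1667, f(x_1) = 1.181360, coefficient = 4
x_2 = 0.3333, f(x_2) = 1.395612, coefficient = 2
x_3 = 0.5000, f(x_3) = 1.648721, coefficient = 4
x_4 = 0.6667, f(x_4) = 1.947734, coefficient = 2
x_5 = 0.8333, f(x_5) = 2.300976, coefficient = 4
x_6 = 1.0000, f(x_6) = 2.718282, coefficient = 1

I ≈ (0.166667/3) × 30.929205 = 1.718289
Exact value: 1.718282
Error: 0.000007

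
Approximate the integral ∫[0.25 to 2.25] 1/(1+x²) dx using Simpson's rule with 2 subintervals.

f(x) = 1/(1+x²)
a = 0.25, b = 2.25, n = 2
h = (b - a)/n = 1.000000

Simpson's rule: (h/3)[f(x₀) + 4f(x₁) + 2f(x₂) + ... + f(xₙ)]

x_0 = 0.2500, f(x_0) = 0.941176, coefficient = 1
x_1 = 1.2500, f(x_1) = 0.390244, coefficient = 4
x_2 = 2.2500, f(x_2) = 0.164948, coefficient = 1

I ≈ (1.000000/3) × 2.667101 = 0.889034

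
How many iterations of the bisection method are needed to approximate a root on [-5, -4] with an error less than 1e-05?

We need (b-a)/2^n ≤ 1e-05
(-4 - (-5))/2^n ≤ 1e-05
1/2^n ≤ 1e-05
2^n ≥ 100000
n ≥ log₂(100000) = 16.61
n ≥ 17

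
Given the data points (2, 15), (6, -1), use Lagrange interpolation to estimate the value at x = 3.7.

Lagrange interpolation formula:
P(x) = Σ yᵢ × Lᵢ(x)
where Lᵢ(x) = Π_{j≠i} (x - xⱼ)/(xᵢ - xⱼ)

L_0(3.7) = (3.7 - 6)/(2 - 6) = 0.575000
L_1(3.7) = (3.7 - 2)/(6 - 2) = 0.425000

P(3.7) = 15×L_0(3.7) + (-1)×L_1(3.7)
P(3.7) = 8.200000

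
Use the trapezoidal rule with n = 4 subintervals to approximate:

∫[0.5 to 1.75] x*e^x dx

f(x) = x*e^x
a = 0.5, b = 1.75, n = 4
h = (b - a)/n = 0.312500

Trapezoidal rule: (h/2)[f(x₀) + 2f(x₁) + 2f(x₂) + ... + f(xₙ)]

x_0 = 0.5000, f(x_0) = 0.824361, coefficient = 1
x_1 = 0.8125, f(x_1) = 1.830997, coefficient = 2
x_2 = 1.1250, f(x_2) = 3.465244, coefficient = 2
x_3 = 1.4375, f(x_3) = 6.052101, coefficient = 2
x_4 = 1.7500, f(x_4) = 10.070555, coefficient = 1

I ≈ (0.312500/2) × 33.591599 = 5.248687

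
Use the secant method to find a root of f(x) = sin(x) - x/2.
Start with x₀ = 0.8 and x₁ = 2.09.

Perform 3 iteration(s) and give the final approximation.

f(x) = sin(x) - x/2
x₀ = 0.8, x₁ = 2.09

Secant formula: x_{n+1} = x_n - f(x_n)(x_n - x_{n-1})/(f(x_n) - f(x_{n-1}))

Iteration 1:
  f(0.800000) = 0.317356
  f(2.090000) = -0.176785
  x_2 = 2.090000 - (-0.176785)×(2.090000 - 0.800000)/(-0.176785 - 0.317356)
       = 1.628486
Iteration 2:
  f(2.090000) = -0.176785
  f(1.628486) = 0.184093
  x_3 = 1.628486 - 0.184093×(1.628486 - 2.090000)/(0.184093 - (-0.176785))
       = 1.863916
Iteration 3:
  f(1.628486) = 0.184093
  f(1.863916) = 0.025389
  x_4 = 1.863916 - 0.025389×(1.863916 - 1.628486)/(0.025389 - 0.184093)
       = 1.901580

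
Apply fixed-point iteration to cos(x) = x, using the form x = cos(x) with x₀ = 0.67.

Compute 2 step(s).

Equation: cos(x) = x
Fixed-point form: x = cos(x)
x₀ = 0.67

x_1 = g(0.670000) = 0.783822
x_2 = g(0.783822) = 0.708221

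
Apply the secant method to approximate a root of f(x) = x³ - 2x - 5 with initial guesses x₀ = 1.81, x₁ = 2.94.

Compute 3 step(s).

f(x) = x³ - 2x - 5
x₀ = 1.81, x₁ = 2.94

Secant formula: x_{n+1} = x_n - f(x_n)(x_n - x_{n-1})/(f(x_n) - f(x_{n-1}))

Iteration 1:
  f(1.810000) = -2.690259
  f(2.940000) = 14.532184
  x_2 = 2.940000 - 14.532184×(2.940000 - 1.810000)/(14.532184 - (-2.690259))
       = 1.986513
Iteration 2:
  f(2.940000) = 14.532184
  f(1.986513) = -1.133777
  x_3 = 1.986513 - (-1.133777)×(1.986513 - 2.940000)/(-1.133777 - 14.532184)
       = 2.055519
Iteration 3:
  f(1.986513) = -1.133777
  f(2.055519) = -0.426143
  x_4 = 2.055519 - (-0.426143)×(2.055519 - 1.986513)/(-0.426143 - (-1.133777))
       = 2.097075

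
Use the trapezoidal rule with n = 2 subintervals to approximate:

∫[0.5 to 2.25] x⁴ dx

f(x) = x⁴
a = 0.5, b = 2.25, n = 2
h = (b - a)/n = 0.875000

Trapezoidal rule: (h/2)[f(x₀) + 2f(x₁) + 2f(x₂) + ... + f(xₙ)]

x_0 = 0.5000, f(x_0) = 0.062500, coefficient = 1
x_1 = 1.3750, f(x_1) = 3.574463, coefficient = 2
x_2 = 2.2500, f(x_2) = 25.628906, coefficient = 1

I ≈ (0.875000/2) × 32.840332 = 14.367645
Exact value: 11.526758
Error: 2.840887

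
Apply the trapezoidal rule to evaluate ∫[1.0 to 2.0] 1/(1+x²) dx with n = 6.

f(x) = 1/(1+x²)
a = 1.0, b = 2.0, n = 6
h = (b - a)/n = 0.166667

Trapezoidal rule: (h/2)[f(x₀) + 2f(x₁) + 2f(x₂) + ... + f(xₙ)]

x_0 = 1.0000, f(x_0) = 0.500000, coefficient = 1
x_1 = 1.1667, f(x_1) = 0.423529, coefficient = 2
x_2 = 1.3333, f(x_2) = 0.360000, coefficient = 2
x_3 = 1.5000, f(x_3) = 0.307692, coefficient = 2
x_4 = 1.6667, f(x_4) = 0.264706, coefficient = 2
x_5 = 1.8333, f(x_5) = 0.229299, coefficient = 2
x_6 = 2.0000, f(x_6) = 0.200000, coefficient = 1

I ≈ (0.166667/2) × 3.870454 = 0.322538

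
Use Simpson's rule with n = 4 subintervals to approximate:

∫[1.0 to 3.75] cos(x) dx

f(x) = cos(x)
a = 1.0, b = 3.75, n = 4
h = (b - a)/n = 0.687500

Simpson's rule: (h/3)[f(x₀) + 4f(x₁) + 2f(x₂) + ... + f(xₙ)]

x_0 = 1.0000, f(x_0) = 0.540302, coefficient = 1
x_1 = 1.6875, f(x_1) = -0.116439, coefficient = 4
x_2 = 2.3750, f(x_2) = -0.720278, coefficient = 2
x_3 = 3.0625, f(x_3) = -0.996874, coefficient = 4
x_4 = 3.7500, f(x_4) = -0.820559, coefficient = 1

I ≈ (0.687500/3) × -6.174065 = -1.414890
Exact value: -1.413032
Error: 0.001858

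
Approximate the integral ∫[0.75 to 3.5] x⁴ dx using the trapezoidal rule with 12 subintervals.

f(x) = x⁴
a = 0.75, b = 3.5, n = 12
h = (b - a)/n = 0.229167

Trapezoidal rule: (h/2)[f(x₀) + 2f(x₁) + 2f(x₂) + ... + f(xₙ)]

x_0 = 0.7500, f(x_0) = 0.316406, coefficient = 1
x_1 = 0.9792, f(x_1) = 0.919235, coefficient = 2
x_2 = 1.2083, f(x_2) = 2.131803, coefficient = 2
x_3 = 1.4375, f(x_3) = 4.270035, coefficient = 2
x_4 = 1.6667, f(x_4) = 7.716049, coefficient = 2
x_5 = 1.8958, f(x_5) = 12.918159, coefficient = 2
x_6 = 2.1250, f(x_6) = 20.390869, coefficient = 2
x_7 = 2.3542, f(x_7) = 30.714880, coefficient = 2
x_8 = 2.5833, f(x_8) = 44.537085, coefficient = 2
x_9 = 2.8125, f(x_9) = 62.570572, coefficient = 2
x_10 = 3.0417, f(x_10) = 85.594621, coefficient = 2
x_11 = 3.2708, f(x_11) = 114.454708, coefficient = 2
x_12 = 3.5000, f(x_12) = 150.062500, coefficient = 1

I ≈ (0.229167/2) × 922.814938 = 105.739212
Exact value: 104.996289
Error: 0.742923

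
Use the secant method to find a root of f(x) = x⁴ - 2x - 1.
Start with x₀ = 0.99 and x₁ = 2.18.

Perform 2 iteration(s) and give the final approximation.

f(x) = x⁴ - 2x - 1
x₀ = 0.99, x₁ = 2.18

Secant formula: x_{n+1} = x_n - f(x_n)(x_n - x_{n-1})/(f(x_n) - f(x_{n-1}))

Iteration 1:
  f(0.990000) = -2.019404
  f(2.180000) = 17.225306
  x_2 = 2.180000 - 17.225306×(2.180000 - 0.990000)/(17.225306 - (-2.019404))
       = 1.114870
Iteration 2:
  f(2.180000) = 17.225306
  f(1.114870) = -1.684852
  x_3 = 1.114870 - (-1.684852)×(1.114870 - 2.180000)/(-1.684852 - 17.225306)
       = 1.209771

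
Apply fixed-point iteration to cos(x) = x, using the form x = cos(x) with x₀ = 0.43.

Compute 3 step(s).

Equation: cos(x) = x
Fixed-point form: x = cos(x)
x₀ = 0.43

x_1 = g(0.430000) = 0.908966
x_2 = g(0.908966) = 0.614562
x_3 = g(0.614562) = 0.817026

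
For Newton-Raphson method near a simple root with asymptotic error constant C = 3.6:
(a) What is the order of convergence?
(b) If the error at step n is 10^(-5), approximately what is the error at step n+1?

(a) Newton-Raphson has quadratic (order 2) convergence near simple roots.
    This means |e_{n+1}| ≈ C|e_n|².

(b) With |e_n| = 10^(-5) and C = 3.6:
    |e_{n+1}| ≈ 3.6 × (10^(-5))² = 3.6 × 10^(-10)

(a) 2 (quadratic); (b) |e_{n+1}| ≈ 3.600e-10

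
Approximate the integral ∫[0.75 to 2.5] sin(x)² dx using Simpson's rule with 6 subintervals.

f(x) = sin(x)²
a = 0.75, b = 2.5, n = 6
h = (b - a)/n = 0.291667

Simpson's rule: (h/3)[f(x₀) + 4f(x₁) + 2f(x₂) + ... + f(xₙ)]

x_0 = 0.7500, f(x_0) = 0.464631, coefficient = 1
x_1 = 1.0417, f(x_1) = 0.745195, coefficient = 4
x_2 = 1.3333, f(x_2) = 0.944663, coefficient = 2
x_3 = 1.6250, f(x_3) = 0.997065, coefficient = 4
x_4 = 1.9167, f(x_4) = 0.885068, coefficient = 2
x_5 = 2.2083, f(x_5) = 0.645715, coefficient = 4
x_6 = 2.5000, f(x_6) = 0.358169, coefficient = 1

I ≈ (0.291667/3) × 14.034165 = 1.364433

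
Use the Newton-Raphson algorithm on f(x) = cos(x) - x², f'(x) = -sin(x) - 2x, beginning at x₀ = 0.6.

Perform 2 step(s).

f(x) = cos(x) - x²
f'(x) = -sin(x) - 2x
x₀ = 0.6

Newton-Raphson formula: x_{n+1} = x_n - f(x_n)/f'(x_n)

Iteration 1:
  f(0.600000) = 0.465336
  f'(0.600000) = -1.764642
  x_1 = 0.600000 - 0.465336/(-1.764642) = 0.863700
Iteration 2:
  f(0.863700) = -0.096348
  f'(0.863700) = -2.487650
  x_2 = 0.863700 - (-0.096348)/(-2.487650) = 0.824969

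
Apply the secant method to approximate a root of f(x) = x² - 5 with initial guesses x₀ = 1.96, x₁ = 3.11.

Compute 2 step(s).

f(x) = x² - 5
x₀ = 1.96, x₁ = 3.11

Secant formula: x_{n+1} = x_n - f(x_n)(x_n - x_{n-1})/(f(x_n) - f(x_{n-1}))

Iteration 1:
  f(1.960000) = -1.158400
  f(3.110000) = 4.672100
  x_2 = 3.110000 - 4.672100×(3.110000 - 1.960000)/(4.672100 - (-1.158400))
       = 2.188481
Iteration 2:
  f(3.110000) = 4.672100
  f(2.188481) = -0.210550
  x_3 = 2.188481 - (-0.210550)×(2.188481 - 3.110000)/(-0.210550 - 4.672100)
       = 2.228219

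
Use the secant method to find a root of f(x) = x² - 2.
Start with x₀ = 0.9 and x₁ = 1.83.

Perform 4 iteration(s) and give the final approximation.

f(x) = x² - 2
x₀ = 0.9, x₁ = 1.83

Secant formula: x_{n+1} = x_n - f(x_n)(x_n - x_{n-1})/(f(x_n) - f(x_{n-1}))

Iteration 1:
  f(0.900000) = -1.190000
  f(1.830000) = 1.348900
  x_2 = 1.830000 - 1.348900×(1.830000 - 0.900000)/(1.348900 - (-1.190000))
       = 1.335897
Iteration 2:
  f(1.830000) = 1.348900
  f(1.335897) = -0.215378
  x_3 = 1.335897 - (-0.215378)×(1.335897 - 1.830000)/(-0.215378 - 1.348900)
       = 1.403928
Iteration 3:
  f(1.335897) = -0.215378
  f(1.403928) = -0.028986
  x_4 = 1.403928 - (-0.028986)×(1.403928 - 1.335897)/(-0.028986 - (-0.215378))
       = 1.414508
Iteration 4:
  f(1.403928) = -0.028986
  f(1.414508) = 0.000832
  x_5 = 1.414508 - 0.000832×(1.414508 - 1.403928)/(0.000832 - (-0.028986))
       = 1.414212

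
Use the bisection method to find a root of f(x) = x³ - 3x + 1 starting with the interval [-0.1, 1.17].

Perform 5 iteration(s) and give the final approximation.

f(x) = x³ - 3x + 1
Initial interval: [-0.1, 1.17]

Iteration 1:
  c_1 = (-0.100000 + 1.170000)/2 = 0.535000
  f(c_1) = f(0.535000) = -0.451870
  f(a) × f(c) < 0, new interval: [-0.100000, 0.535000]
Iteration 2:
  c_2 = (-0.100000 + 0.535000)/2 = 0.217500
  f(c_2) = f(0.217500) = 0.357789
  f(a) × f(c) ≥ 0, new interval: [0.217500, 0.535000]
Iteration 3:
  c_3 = (0.217500 + 0.535000)/2 = 0.376250
  f(c_3) = f(0.376250) = -0.075487
  f(a) × f(c) < 0, new interval: [0.217500, 0.376250]
Iteration 4:
  c_4 = (0.217500 + 0.376250)/2 = 0.296875
  f(c_4) = f(0.296875) = 0.135540
  f(a) × f(c) ≥ 0, new interval: [0.296875, 0.376250]
Iteration 5:
  c_5 = (0.296875 + 0.376250)/2 = 0.336562
  f(c_5) = f(0.336562) = 0.028436
  f(a) × f(c) ≥ 0, new interval: [0.336562, 0.376250]

After 5 iteration(s), the approximation is c_5 = 0.336562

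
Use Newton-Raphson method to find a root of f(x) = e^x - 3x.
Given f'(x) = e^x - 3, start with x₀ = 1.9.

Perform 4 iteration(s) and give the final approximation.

f(x) = e^x - 3x
f'(x) = e^x - 3
x₀ = 1.9

Newton-Raphson formula: x_{n+1} = x_n - f(x_n)/f'(x_n)

Iteration 1:
  f(1.900000) = 0.985894
  f'(1.900000) = 3.685894
  x_1 = 1.900000 - 0.985894/3.685894 = 1.632522
Iteration 2:
  f(1.632522) = 0.219198
  f'(1.632522) = 2.116765
  x_2 = 1.632522 - 0.219198/2.116765 = 1.528969
Iteration 3:
  f(1.528969) = 0.026511
  f'(1.528969) = 1.613419
  x_3 = 1.528969 - 0.026511/1.613419 = 1.512537
Iteration 4:
  f(1.512537) = 0.000619
  f'(1.512537) = 1.538232
  x_4 = 1.512537 - 0.000619/1.538232 = 1.512135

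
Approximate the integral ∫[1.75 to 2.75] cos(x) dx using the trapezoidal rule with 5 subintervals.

f(x) = cos(x)
a = 1.75, b = 2.75, n = 5
h = (b - a)/n = 0.200000

Trapezoidal rule: (h/2)[f(x₀) + 2f(x₁) + 2f(x₂) + ... + f(xₙ)]

x_0 = 1.7500, f(x_0) = -0.178246, coefficient = 1
x_1 = 1.9500, f(x_1) = -0.370181, coefficient = 2
x_2 = 2.1500, f(x_2) = -0.547358, coefficient = 2
x_3 = 2.3500, f(x_3) = -0.702713, coefficient = 2
x_4 = 2.5500, f(x_4) = -0.830054, coefficient = 2
x_5 = 2.7500, f(x_5) = -0.924302, coefficient = 1

I ≈ (0.200000/2) × -6.003159 = -0.600316
Exact value: -0.602325
Error: 0.002009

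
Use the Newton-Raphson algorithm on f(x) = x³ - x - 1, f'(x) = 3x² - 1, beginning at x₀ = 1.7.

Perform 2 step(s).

f(x) = x³ - x - 1
f'(x) = 3x² - 1
x₀ = 1.7

Newton-Raphson formula: x_{n+1} = x_n - f(x_n)/f'(x_n)

Iteration 1:
  f(1.700000) = 2.213000
  f'(1.700000) = 7.670000
  x_1 = 1.700000 - 2.213000/7.670000 = 1.411473
Iteration 2:
  f(1.411473) = 0.400544
  f'(1.411473) = 4.976770
  x_2 = 1.411473 - 0.400544/4.976770 = 1.330991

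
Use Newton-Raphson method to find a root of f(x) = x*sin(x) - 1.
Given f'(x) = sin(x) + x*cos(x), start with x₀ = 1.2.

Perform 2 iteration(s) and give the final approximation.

f(x) = x*sin(x) - 1
f'(x) = sin(x) + x*cos(x)
x₀ = 1.2

Newton-Raphson formula: x_{n+1} = x_n - f(x_n)/f'(x_n)

Iteration 1:
  f(1.200000) = 0.118447
  f'(1.200000) = 1.366868
  x_1 = 1.200000 - 0.118447/1.366868 = 1.113344
Iteration 2:
  f(1.113344) = -0.001129
  f'(1.113344) = 1.388904
  x_2 = 1.113344 - (-0.001129)/1.388904 = 1.114157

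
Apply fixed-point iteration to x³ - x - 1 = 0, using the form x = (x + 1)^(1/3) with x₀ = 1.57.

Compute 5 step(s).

Equation: x³ - x - 1 = 0
Fixed-point form: x = (x + 1)^(1/3)
x₀ = 1.57

x_1 = g(1.570000) = 1.369760
x_2 = g(1.369760) = 1.333219
x_3 = g(1.333219) = 1.326331
x_4 = g(1.326331) = 1.325024
x_5 = g(1.325024) = 1.324776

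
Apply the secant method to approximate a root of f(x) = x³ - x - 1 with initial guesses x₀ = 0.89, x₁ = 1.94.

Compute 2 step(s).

f(x) = x³ - x - 1
x₀ = 0.89, x₁ = 1.94

Secant formula: x_{n+1} = x_n - f(x_n)(x_n - x_{n-1})/(f(x_n) - f(x_{n-1}))

Iteration 1:
  f(0.890000) = -1.185031
  f(1.940000) = 4.361384
  x_2 = 1.940000 - 4.361384×(1.940000 - 0.890000)/(4.361384 - (-1.185031))
       = 1.114340
Iteration 2:
  f(1.940000) = 4.361384
  f(1.114340) = -0.730604
  x_3 = 1.114340 - (-0.730604)×(1.114340 - 1.940000)/(-0.730604 - 4.361384)
       = 1.232807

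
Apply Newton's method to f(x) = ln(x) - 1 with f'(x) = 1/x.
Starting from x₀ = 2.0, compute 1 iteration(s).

f(x) = ln(x) - 1
f'(x) = 1/x
x₀ = 2.0

Newton-Raphson formula: x_{n+1} = x_n - f(x_n)/f'(x_n)

Iteration 1:
  f(2.000000) = -0.306853
  f'(2.000000) = 0.500000
  x_1 = 2.000000 - (-0.306853)/0.500000 = 2.613706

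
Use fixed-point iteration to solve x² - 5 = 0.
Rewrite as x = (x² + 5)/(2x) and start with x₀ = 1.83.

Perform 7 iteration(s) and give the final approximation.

Equation: x² - 5 = 0
Fixed-point form: x = (x² + 5)/(2x)
x₀ = 1.83

x_1 = g(1.830000) = 2.281120
x_2 = g(2.281120) = 2.236513
x_3 = g(2.236513) = 2.236068
x_4 = g(2.236068) = 2.236068
x_5 = g(2.236068) = 2.236068
x_6 = g(2.236068) = 2.236068
x_7 = g(2.236068) = 2.236068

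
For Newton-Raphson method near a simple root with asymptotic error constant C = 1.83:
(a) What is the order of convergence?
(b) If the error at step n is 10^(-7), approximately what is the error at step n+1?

(a) Newton-Raphson has quadratic (order 2) convergence near simple roots.
    This means |e_{n+1}| ≈ C|e_n|².

(b) With |e_n| = 10^(-7) and C = 1.83:
    |e_{n+1}| ≈ 1.83 × (10^(-7))² = 1.83 × 10^(-14)

(a) 2 (quadratic); (b) |e_{n+1}| ≈ 1.830e-14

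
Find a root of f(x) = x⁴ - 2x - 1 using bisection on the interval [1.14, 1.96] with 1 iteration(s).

f(x) = x⁴ - 2x - 1
Initial interval: [1.14, 1.96]

Iteration 1:
  c_1 = (1.140000 + 1.960000)/2 = 1.550000
  f(c_1) = f(1.550000) = 1.672006
  f(a) × f(c) < 0, new interval: [1.140000, 1.550000]

After 1 iteration(s), the approximation is c_1 = 1.550000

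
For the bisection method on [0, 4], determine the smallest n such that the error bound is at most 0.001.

We need (b-a)/2^n ≤ 0.001
(4 - 0)/2^n ≤ 0.001
4/2^n ≤ 0.001
2^n ≥ 4000
n ≥ log₂(4000) = 11.97
n ≥ 12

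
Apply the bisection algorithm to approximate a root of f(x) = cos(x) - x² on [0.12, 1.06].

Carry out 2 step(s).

f(x) = cos(x) - x²
Initial interval: [0.12, 1.06]

Iteration 1:
  c_1 = (0.120000 + 1.060000)/2 = 0.590000
  f(c_1) = f(0.590000) = 0.482841
  f(a) × f(c) ≥ 0, new interval: [0.590000, 1.060000]
Iteration 2:
  c_2 = (0.590000 + 1.060000)/2 = 0.825000
  f(c_2) = f(0.825000) = -0.002068
  f(a) × f(c) < 0, new interval: [0.590000, 0.825000]

After 2 iteration(s), the approximation is c_2 = 0.825000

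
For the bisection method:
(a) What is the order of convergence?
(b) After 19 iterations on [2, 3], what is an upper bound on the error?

(a) Bisection has linear (order 1) convergence; the error is halved each step.

(b) Error bound = (b-a)/2^n = (3 - 2)/2^{19}
    = 1/2^{19}

(a) 1 (linear); (b) error ≤ 1.91e-06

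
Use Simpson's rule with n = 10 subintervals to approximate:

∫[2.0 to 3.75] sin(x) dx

f(x) = sin(x)
a = 2.0, b = 3.75, n = 10
h = (b - a)/n = 0.175000

Simpson's rule: (h/3)[f(x₀) + 4f(x₁) + 2f(x₂) + ... + f(xₙ)]

x_0 = 2.0000, f(x_0) = 0.909297, coefficient = 1
x_1 = 2.1750, f(x_1) = 0.822955, coefficient = 4
x_2 = 2.3500, f(x_2) = 0.711473, coefficient = 2
x_3 = 2.5250, f(x_3) = 0.578259, coefficient = 4
x_4 = 2.7000, f(x_4) = 0.427380, coefficient = 2
x_5 = 2.8750, f(x_5) = 0.263446, coefficient = 4
x_6 = 3.0500, f(x_6) = 0.091465, coefficient = 2
x_7 = 3.2250, f(x_7) = -0.083311, coefficient = 4
x_8 = 3.4000, f(x_8) = -0.255541, coefficient = 2
x_9 = 3.5750, f(x_9) = -0.419966, coefficient = 4
x_10 = 3.7500, f(x_10) = -0.571561, coefficient = 1

I ≈ (0.175000/3) × 6.932822 = 0.404415
Exact value: 0.404413
Error: 0.000002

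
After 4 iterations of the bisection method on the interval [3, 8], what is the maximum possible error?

Bisection error bound: |error| ≤ (b-a)/2^n
|error| ≤ (8 - 3)/2^4 = 5/2^4
|error| ≤ 0.3125000000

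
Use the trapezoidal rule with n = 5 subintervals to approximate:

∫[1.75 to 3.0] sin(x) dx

f(x) = sin(x)
a = 1.75, b = 3.0, n = 5
h = (b - a)/n = 0.250000

Trapezoidal rule: (h/2)[f(x₀) + 2f(x₁) + 2f(x₂) + ... + f(xₙ)]

x_0 = 1.7500, f(x_0) = 0.983986, coefficient = 1
x_1 = 2.0000, f(x_1) = 0.909297, coefficient = 2
x_2 = 2.2500, f(x_2) = 0.778073, coefficient = 2
x_3 = 2.5000, f(x_3) = 0.598472, coefficient = 2
x_4 = 2.7500, f(x_4) = 0.381661, coefficient = 2
x_5 = 3.0000, f(x_5) = 0.141120, coefficient = 1

I ≈ (0.250000/2) × 6.460113 = 0.807514
Exact value: 0.811746
Error: 0.004232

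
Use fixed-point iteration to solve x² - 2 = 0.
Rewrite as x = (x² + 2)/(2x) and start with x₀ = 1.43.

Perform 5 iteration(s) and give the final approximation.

Equation: x² - 2 = 0
Fixed-point form: x = (x² + 2)/(2x)
x₀ = 1.43

x_1 = g(1.430000) = 1.414301
x_2 = g(1.414301) = 1.414214
x_3 = g(1.414214) = 1.414214
x_4 = g(1.414214) = 1.414214
x_5 = g(1.414214) = 1.414214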